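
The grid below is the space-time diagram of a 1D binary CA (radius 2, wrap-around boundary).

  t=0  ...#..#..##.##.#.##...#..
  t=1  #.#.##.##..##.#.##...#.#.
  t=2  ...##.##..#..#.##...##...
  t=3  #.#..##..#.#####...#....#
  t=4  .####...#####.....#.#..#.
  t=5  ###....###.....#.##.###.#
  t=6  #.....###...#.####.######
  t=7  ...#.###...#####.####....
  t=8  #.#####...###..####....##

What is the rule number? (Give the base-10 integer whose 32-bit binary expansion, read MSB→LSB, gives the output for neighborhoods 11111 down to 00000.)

  ##### -> .   bit 31 = 0  t=3,i=13
  ####. -> .   bit 30 = 0  t=3,i=14
  ###.# -> #   bit 29 = 1  t=5,i=22
  ###.. -> .   bit 28 = 0  t=3,i=15
  ##.## -> #   bit 27 = 1  t=0,i=11
  ##.#. -> #   bit 26 = 1  t=0,i=14
  ##..# -> .   bit 25 = 0  t=1,i=9
  ##... -> .   bit 24 = 0  t=0,i=19
  #.### -> #   bit 23 = 1  t=3,i=11
  #.##. -> #   bit 22 = 1  t=0,i=12
  #.#.# -> .   bit 21 = 0  t=0,i=15
  #.#.. -> #   bit 20 = 1  t=3,i=2
  #..## -> #   bit 19 = 1  t=0,i=8
  #..#. -> #   bit 18 = 1  t=0,i=5
  #...# -> .   bit 17 = 0  t=0,i=20
  #.... -> .   bit 16 = 0  t=0,i=24
  .#### -> #   bit 15 = 1  t=3,i=12
  .###. -> #   bit 14 = 1  t=5,i=8
  .##.# -> .   bit 13 = 0  t=0,i=10
  .##.. -> .   bit 12 = 0  t=0,i=18
  .#.## -> #   bit 11 = 1  t=0,i=16
  .#.#. -> .   bit 10 = 0  t=1,i=1
  .#..# -> #   bit 9 = 1  t=0,i=4
  .#... -> #   bit 8 = 1  t=0,i=23
  ..### -> #   bit 7 = 1  t=4,i=1
  ..##. -> .   bit 6 = 0  t=0,i=9
  ..#.# -> #   bit 5 = 1  t=1,i=21
  ..#.. -> .   bit 4 = 0  t=0,i=3
  ...## -> #   bit 3 = 1  t=2,i=2
  ...#. -> #   bit 2 = 1  t=0,i=2
  ....# -> .   bit 1 = 0  t=0,i=1
  ..... -> #   bit 0 = 1  t=0,i=0
  bits 00101100110111001100101110101101 = 752667565

752667565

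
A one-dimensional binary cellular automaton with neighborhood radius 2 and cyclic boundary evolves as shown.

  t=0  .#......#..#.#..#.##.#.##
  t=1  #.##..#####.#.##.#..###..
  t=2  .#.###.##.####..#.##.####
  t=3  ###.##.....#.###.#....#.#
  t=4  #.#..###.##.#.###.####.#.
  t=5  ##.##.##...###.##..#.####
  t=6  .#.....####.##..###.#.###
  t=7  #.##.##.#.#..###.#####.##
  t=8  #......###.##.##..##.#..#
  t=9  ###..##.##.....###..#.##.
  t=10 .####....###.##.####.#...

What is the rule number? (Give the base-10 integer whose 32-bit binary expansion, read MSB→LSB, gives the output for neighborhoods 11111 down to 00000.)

  ##### -> #   bit 31 = 1  t=1,i=8
  ####. -> .   bit 30 = 0  t=1,i=9
  ###.# -> #   bit 29 = 1  t=1,i=10
  ###.. -> #   bit 28 = 1  t=1,i=22
  ##.## -> .   bit 27 = 0  t=2,i=6
  ##.#. -> #   bit 26 = 1  t=0,i=0
  ##..# -> #   bit 25 = 1  t=1,i=4
  ##... -> #   bit 24 = 1  t=3,i=6
  #.### -> .   bit 23 = 0  t=2,i=3
  #.##. -> .   bit 22 = 0  t=0,i=18
  #.#.# -> #   bit 21 = 1  t=0,i=21
  #.#.. -> .   bit 20 = 0  t=0,i=1
  #..## -> #   bit 19 = 1  t=1,i=5
  #..#. -> #   bit 18 = 1  t=0,i=10
  #...# -> #   bit 17 = 1  t=5,i=9
  #.... -> #   bit 16 = 1  t=0,i=3
  .#### -> #   bit 15 = 1  t=1,i=7
  .###. -> #   bit 14 = 1  t=1,i=21
  .##.# -> .   bit 13 = 0  t=0,i=19
  .##.. -> #   bit 12 = 1  t=1,i=3
  .#.## -> #   bit 11 = 1  t=0,i=17
  .#.#. -> #   bit 10 = 1  t=0,i=12
  .#..# -> #   bit 9 = 1  t=0,i=9
  .#... -> #   bit 8 = 1  t=0,i=2
  ..### -> .   bit 7 = 0  t=1,i=6
  ..##. -> .   bit 6 = 0  t=8,i=18
  ..#.# -> .   bit 5 = 0  t=0,i=11
  ..#.. -> #   bit 4 = 1  t=0,i=8
  ...## -> #   bit 3 = 1  t=5,i=10
  ...#. -> #   bit 2 = 1  t=0,i=7
  ....# -> #   bit 1 = 1  t=0,i=6
  ..... -> .   bit 0 = 0  t=0,i=4
  bits 10110111001011111101111100011110 = 3073367838

3073367838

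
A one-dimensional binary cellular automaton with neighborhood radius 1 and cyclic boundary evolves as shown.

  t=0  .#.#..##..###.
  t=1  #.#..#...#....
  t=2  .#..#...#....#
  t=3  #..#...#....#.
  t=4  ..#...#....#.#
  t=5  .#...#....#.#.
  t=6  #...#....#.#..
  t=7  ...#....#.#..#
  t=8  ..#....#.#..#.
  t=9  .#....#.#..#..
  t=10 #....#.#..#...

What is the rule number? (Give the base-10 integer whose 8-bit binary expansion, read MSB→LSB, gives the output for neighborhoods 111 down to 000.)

  [7] ### => .  t=0,i=11
  [6] ##. => .  t=0,i=7
  [5] #.# => #  t=0,i=2
  [4] #.. => .  t=0,i=4
  [3] .## => .  t=0,i=6
  [2] .#. => .  t=0,i=1
  [1] ..# => #  t=0,i=0
  [0] ... => .  t=1,i=7
  bits 00100010 = 34

34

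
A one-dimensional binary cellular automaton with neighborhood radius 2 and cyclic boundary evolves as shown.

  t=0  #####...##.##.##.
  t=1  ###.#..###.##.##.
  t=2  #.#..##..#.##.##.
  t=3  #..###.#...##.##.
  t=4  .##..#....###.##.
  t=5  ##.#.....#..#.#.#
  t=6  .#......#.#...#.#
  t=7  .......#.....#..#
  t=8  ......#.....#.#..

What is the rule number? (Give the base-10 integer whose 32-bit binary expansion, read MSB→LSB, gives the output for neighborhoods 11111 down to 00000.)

  [31] ##### => #  t=0,i=2
  [30] ####. => .  t=0,i=3
  [29] ###.# => #  t=1,i=2
  [28] ###.. => #  t=0,i=4
  [27] ##.## => .  t=0,i=10
  [26] ##.#. => .  t=1,i=3
  [25] ##..# => #  t=2,i=7
  [24] ##... => .  t=0,i=5
  [23] #.### => #  t=0,i=0
  [22] #.##. => #  t=0,i=11
  [21] #.#.# => #  t=2,i=0
  [20] #.#.. => .  t=1,i=4
  [19] #..## => #  t=1,i=6
  [18] #..#. => .  t=2,i=8
  [17] #...# => .  t=0,i=6
  [16] #.... => .  t=4,i=7
  [15] .#### => #  t=0,i=1
  [14] .###. => .  t=1,i=1
  [13] .##.# => #  t=0,i=9
  [12] .##.. => .  t=2,i=6
  [11] .#.## => .  t=2,i=10
  [10] .#.#. => .  t=2,i=1
  [9] .#..# => #  t=1,i=5
  [8] .#... => .  t=3,i=8
  [7] ..### => .  t=1,i=7
  [6] ..##. => #  t=0,i=8
  [5] ..#.# => .  t=2,i=9
  [4] ..#.. => .  t=4,i=5
  [3] ...## => #  t=0,i=7
  [2] ...#. => #  t=5,i=8
  [1] ....# => .  t=4,i=8
  [0] ..... => .  t=5,i=6
  bits 10110010111010001010001001001100 = 3001590348

3001590348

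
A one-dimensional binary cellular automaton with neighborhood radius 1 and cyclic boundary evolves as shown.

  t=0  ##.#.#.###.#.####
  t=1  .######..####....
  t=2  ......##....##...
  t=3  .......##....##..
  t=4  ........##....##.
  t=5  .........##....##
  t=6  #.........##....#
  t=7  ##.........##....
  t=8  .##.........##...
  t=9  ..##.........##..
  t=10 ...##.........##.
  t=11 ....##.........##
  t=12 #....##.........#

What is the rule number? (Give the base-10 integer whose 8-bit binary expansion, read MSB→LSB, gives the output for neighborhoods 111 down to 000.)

  nb ###: next=.  (t=0,i=0, bit7=0)
  nb ##.: next=#  (t=0,i=1, bit6=1)
  nb #.#: next=#  (t=0,i=2, bit5=1)
  nb #..: next=#  (t=1,i=7, bit4=1)
  nb .##: next=.  (t=0,i=7, bit3=0)
  nb .#.: next=#  (t=0,i=3, bit2=1)
  nb ..#: next=.  (t=1,i=0, bit1=0)
  nb ...: next=.  (t=1,i=14, bit0=0)
  bits 01110100 = 116

116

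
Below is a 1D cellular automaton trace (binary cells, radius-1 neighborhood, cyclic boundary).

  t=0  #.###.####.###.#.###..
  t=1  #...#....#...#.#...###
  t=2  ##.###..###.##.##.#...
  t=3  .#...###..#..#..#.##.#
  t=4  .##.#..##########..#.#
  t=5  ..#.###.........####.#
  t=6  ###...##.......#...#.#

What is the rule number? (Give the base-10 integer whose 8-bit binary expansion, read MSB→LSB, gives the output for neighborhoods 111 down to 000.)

86

  [7] ### => .  t=0,i=3
  [6] ##. => #  t=0,i=4
  [5] #.# => .  t=0,i=1
  [4] #.. => #  t=0,i=20
  [3] .## => .  t=0,i=2
  [2] .#. => #  t=0,i=0
  [1] ..# => #  t=0,i=21
  [0] ... => .  t=1,i=2
  bits 01010110 = 86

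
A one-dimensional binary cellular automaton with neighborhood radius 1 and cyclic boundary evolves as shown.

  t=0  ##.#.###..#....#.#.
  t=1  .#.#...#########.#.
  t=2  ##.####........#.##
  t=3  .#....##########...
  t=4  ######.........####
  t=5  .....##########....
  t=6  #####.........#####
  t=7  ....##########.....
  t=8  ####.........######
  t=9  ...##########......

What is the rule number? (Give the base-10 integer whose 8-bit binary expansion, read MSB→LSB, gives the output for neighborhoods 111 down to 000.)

87

  nb ###: next=.  (t=0,i=6, bit7=0)
  nb ##.: next=#  (t=0,i=1, bit6=1)
  nb #.#: next=.  (t=0,i=2, bit5=0)
  nb #..: next=#  (t=0,i=8, bit4=1)
  nb .##: next=.  (t=0,i=0, bit3=0)
  nb .#.: next=#  (t=0,i=3, bit2=1)
  nb ..#: next=#  (t=0,i=9, bit1=1)
  nb ...: next=#  (t=0,i=12, bit0=1)
  bits 01010111 = 87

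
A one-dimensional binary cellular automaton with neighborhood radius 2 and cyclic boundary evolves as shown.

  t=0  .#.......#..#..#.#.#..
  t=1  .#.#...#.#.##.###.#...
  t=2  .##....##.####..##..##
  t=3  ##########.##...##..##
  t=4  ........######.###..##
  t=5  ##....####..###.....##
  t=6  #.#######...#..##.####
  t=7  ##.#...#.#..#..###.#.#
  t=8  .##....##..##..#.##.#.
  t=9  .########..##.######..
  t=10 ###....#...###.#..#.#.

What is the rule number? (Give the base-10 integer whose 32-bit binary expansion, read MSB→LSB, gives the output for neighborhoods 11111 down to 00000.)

  [31] ##### => .  t=3,i=0
  [30] ####. => #  t=2,i=12
  [29] ###.# => #  t=1,i=16
  [28] ###.. => .  t=2,i=13
  [27] ##.## => #  t=1,i=13
  [26] ##.#. => #  t=1,i=17
  [25] ##..# => .  t=2,i=14
  [24] ##... => #  t=2,i=3
  [23] #.### => .  t=1,i=14
  [22] #.##. => #  t=1,i=11
  [21] #.#.# => .  t=0,i=17
  [20] #.#.. => .  t=0,i=19
  [19] #..## => .  t=2,i=15
  [18] #..#. => #  t=0,i=11
  [17] #...# => .  t=0,i=21
  [16] #.... => #  t=0,i=3
  [15] .#### => #  t=2,i=11
  [14] .###. => .  t=1,i=15
  [13] .##.# => #  t=1,i=12
  [12] .##.. => #  t=2,i=2
  [11] .#.## => #  t=1,i=10
  [10] .#.#. => #  t=0,i=16
  [9] .#..# => .  t=0,i=10
  [8] .#... => .  t=0,i=2
  [7] ..### => #  t=3,i=20
  [6] ..##. => #  t=2,i=7
  [5] ..#.# => #  t=0,i=15
  [4] ..#.. => #  t=0,i=1
  [3] ...## => #  t=2,i=6
  [2] ...#. => .  t=0,i=0
  [1] ....# => #  t=0,i=7
  [0] ..... => .  t=0,i=4
  bits 01101101010001011011110011111010 = 1833286906

1833286906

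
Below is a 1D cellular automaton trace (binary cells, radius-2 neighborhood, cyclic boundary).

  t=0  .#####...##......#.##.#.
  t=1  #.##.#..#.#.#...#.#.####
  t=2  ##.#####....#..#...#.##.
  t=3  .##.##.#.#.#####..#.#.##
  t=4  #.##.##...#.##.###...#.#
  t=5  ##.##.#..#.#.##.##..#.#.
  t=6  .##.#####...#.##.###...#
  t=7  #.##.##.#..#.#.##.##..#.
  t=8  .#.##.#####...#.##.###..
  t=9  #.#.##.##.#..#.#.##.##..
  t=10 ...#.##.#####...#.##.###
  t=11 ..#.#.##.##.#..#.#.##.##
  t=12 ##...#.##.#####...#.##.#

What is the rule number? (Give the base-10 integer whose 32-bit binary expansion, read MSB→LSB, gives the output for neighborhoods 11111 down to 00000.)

  ##### -> #   bit 31 = 1  t=0,i=3
  ####. -> .   bit 30 = 0  t=0,i=4
  ###.# -> #   bit 29 = 1  t=1,i=0
  ###.. -> #   bit 28 = 1  t=0,i=5
  ##.## -> #   bit 27 = 1  t=1,i=1
  ##.#. -> #   bit 26 = 1  t=0,i=21
  ##..# -> #   bit 25 = 1  t=3,i=16
  ##... -> .   bit 24 = 0  t=0,i=6
  #.### -> .   bit 23 = 0  t=1,i=20
  #.##. -> .   bit 22 = 0  t=0,i=19
  #.#.# -> .   bit 21 = 0  t=1,i=10
  #.#.. -> #   bit 20 = 1  t=0,i=22
  #..## -> #   bit 19 = 1  t=0,i=0
  #..#. -> #   bit 18 = 1  t=1,i=7
  #...# -> .   bit 17 = 0  t=0,i=7
  #.... -> #   bit 16 = 1  t=0,i=12
  .#### -> #   bit 15 = 1  t=0,i=2
  .###. -> #   bit 14 = 1  t=4,i=16
  .##.# -> #   bit 13 = 1  t=0,i=20
  .##.. -> #   bit 12 = 1  t=0,i=10
  .#.## -> #   bit 11 = 1  t=0,i=18
  .#.#. -> .   bit 10 = 0  t=1,i=9
  .#..# -> #   bit 9 = 1  t=0,i=23
  .#... -> .   bit 8 = 0  t=1,i=13
  ..### -> .   bit 7 = 0  t=0,i=1
  ..##. -> .   bit 6 = 0  t=0,i=9
  ..#.# -> .   bit 5 = 0  t=0,i=17
  ..#.. -> #   bit 4 = 1  t=2,i=12
  ...## -> #   bit 3 = 1  t=0,i=8
  ...#. -> #   bit 2 = 1  t=0,i=16
  ....# -> .   bit 1 = 0  t=0,i=15
  ..... -> .   bit 0 = 0  t=0,i=13
  bits 10111110000111011111101000011100 = 3189635612

3189635612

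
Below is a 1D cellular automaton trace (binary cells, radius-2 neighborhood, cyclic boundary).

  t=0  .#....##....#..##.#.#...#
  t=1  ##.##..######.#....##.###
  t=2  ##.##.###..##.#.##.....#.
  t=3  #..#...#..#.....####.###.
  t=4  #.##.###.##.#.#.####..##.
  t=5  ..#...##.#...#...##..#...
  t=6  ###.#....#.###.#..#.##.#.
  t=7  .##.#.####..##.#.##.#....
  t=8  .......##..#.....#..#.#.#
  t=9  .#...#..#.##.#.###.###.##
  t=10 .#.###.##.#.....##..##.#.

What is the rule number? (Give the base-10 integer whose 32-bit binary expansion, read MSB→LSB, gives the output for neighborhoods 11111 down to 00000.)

1633670326

  #####|.  b31=0 t=1,i=9
  ####.|#  b30=1 t=1,i=0
  ###.#|#  b29=1 t=1,i=1
  ###..|.  b28=0 t=2,i=8
  ##.##|.  b27=0 t=1,i=2
  ##.#.|.  b26=0 t=0,i=17
  ##..#|.  b25=0 t=1,i=5
  ##...|#  b24=1 t=0,i=8
  #.###|.  b23=0 t=1,i=22
  #.##.|#  b22=1 t=1,i=3
  #.#.#|.  b21=0 t=0,i=18
  #.#..|#  b20=1 t=0,i=1
  #..##|#  b19=1 t=0,i=14
  #..#.|#  b18=1 t=3,i=2
  #...#|#  b17=1 t=0,i=22
  #....|#  b16=1 t=0,i=3
  .####|#  b15=1 t=1,i=8
  .###.|#  b14=1 t=2,i=7
  .##.#|.  b13=0 t=0,i=16
  .##..|#  b12=1 t=0,i=7
  .#.##|.  b11=0 t=2,i=15
  .#.#.|#  b10=1 t=0,i=0
  .#..#|.  b9=0 t=0,i=13
  .#...|.  b8=0 t=0,i=2
  ..###|#  b7=1 t=1,i=7
  ..##.|.  b6=0 t=0,i=6
  ..#.#|#  b5=1 t=0,i=24
  ..#..|#  b4=1 t=0,i=12
  ...##|.  b3=0 t=0,i=5
  ...#.|#  b2=1 t=0,i=11
  ....#|#  b1=1 t=0,i=4
  .....|.  b0=0 t=2,i=20
  bits 01100001010111111101010010110110 = 1633670326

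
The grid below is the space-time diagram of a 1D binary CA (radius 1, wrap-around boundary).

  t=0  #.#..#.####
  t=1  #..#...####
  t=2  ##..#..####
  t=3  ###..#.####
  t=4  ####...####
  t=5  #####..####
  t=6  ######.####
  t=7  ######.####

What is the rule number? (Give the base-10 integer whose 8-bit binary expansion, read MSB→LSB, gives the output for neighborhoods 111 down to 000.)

  ### -> #   bit 7 = 1  t=0,i=8
  ##. -> #   bit 6 = 1  t=0,i=0
  #.# -> .   bit 5 = 0  t=0,i=1
  #.. -> #   bit 4 = 1  t=0,i=3
  .## -> #   bit 3 = 1  t=0,i=7
  .#. -> .   bit 2 = 0  t=0,i=2
  ..# -> .   bit 1 = 0  t=0,i=4
  ... -> .   bit 0 = 0  t=1,i=5
  bits 11011000 = 216

216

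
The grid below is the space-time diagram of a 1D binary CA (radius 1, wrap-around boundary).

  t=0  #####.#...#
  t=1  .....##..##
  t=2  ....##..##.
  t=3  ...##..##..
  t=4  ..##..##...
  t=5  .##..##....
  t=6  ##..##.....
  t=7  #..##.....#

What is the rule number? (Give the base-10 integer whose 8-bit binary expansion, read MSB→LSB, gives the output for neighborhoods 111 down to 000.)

  ### -> .   bit 7 = 0  t=0,i=0
  ##. -> .   bit 6 = 0  t=0,i=4
  #.# -> #   bit 5 = 1  t=0,i=5
  #.. -> .   bit 4 = 0  t=0,i=7
  .## -> #   bit 3 = 1  t=0,i=10
  .#. -> #   bit 2 = 1  t=0,i=6
  ..# -> #   bit 1 = 1  t=0,i=9
  ... -> .   bit 0 = 0  t=0,i=8
  bits 00101110 = 46

46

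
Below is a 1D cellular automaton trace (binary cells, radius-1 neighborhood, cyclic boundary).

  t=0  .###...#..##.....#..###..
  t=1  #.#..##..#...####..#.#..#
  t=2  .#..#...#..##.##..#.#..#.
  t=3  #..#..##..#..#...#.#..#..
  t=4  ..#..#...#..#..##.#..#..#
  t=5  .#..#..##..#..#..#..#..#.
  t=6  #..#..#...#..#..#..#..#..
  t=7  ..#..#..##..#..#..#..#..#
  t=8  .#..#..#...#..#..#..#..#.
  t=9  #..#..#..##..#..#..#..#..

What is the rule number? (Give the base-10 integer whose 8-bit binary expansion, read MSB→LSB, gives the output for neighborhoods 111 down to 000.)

  ### -> #   bit 7 = 1  t=0,i=2
  ##. -> .   bit 6 = 0  t=0,i=3
  #.# -> #   bit 5 = 1  t=1,i=1
  #.. -> .   bit 4 = 0  t=0,i=4
  .## -> .   bit 3 = 0  t=0,i=1
  .#. -> .   bit 2 = 0  t=0,i=7
  ..# -> #   bit 1 = 1  t=0,i=0
  ... -> #   bit 0 = 1  t=0,i=5
  bits 10100011 = 163

163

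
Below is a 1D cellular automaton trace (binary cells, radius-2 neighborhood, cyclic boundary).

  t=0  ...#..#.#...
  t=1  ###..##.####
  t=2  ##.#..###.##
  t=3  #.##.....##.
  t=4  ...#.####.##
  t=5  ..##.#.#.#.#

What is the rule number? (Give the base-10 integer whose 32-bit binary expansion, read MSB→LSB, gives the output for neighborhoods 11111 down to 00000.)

3465883951

  nb #####: next=#  (t=1,i=0, bit31=1)
  nb ####.: next=#  (t=1,i=1, bit30=1)
  nb ###.#: next=.  (t=2,i=1, bit29=0)
  nb ###..: next=.  (t=1,i=2, bit28=0)
  nb ##.##: next=#  (t=1,i=7, bit27=1)
  nb ##.#.: next=#  (t=2,i=2, bit26=1)
  nb ##..#: next=#  (t=1,i=3, bit25=1)
  nb ##...: next=.  (t=3,i=4, bit24=0)
  nb #.###: next=#  (t=1,i=8, bit23=1)
  nb #.##.: next=.  (t=3,i=2, bit22=0)
  nb #.#.#: next=.  (t=3,i=0, bit21=0)
  nb #.#..: next=#  (t=0,i=8, bit20=1)
  nb #..##: next=.  (t=1,i=4, bit19=0)
  nb #..#.: next=#  (t=0,i=5, bit18=1)
  nb #...#: next=.  (t=4,i=1, bit17=0)
  nb #....: next=#  (t=0,i=10, bit16=1)
  nb .####: next=.  (t=1,i=9, bit15=0)
  nb .###.: next=.  (t=2,i=7, bit14=0)
  nb .##.#: next=#  (t=1,i=6, bit13=1)
  nb .##..: next=#  (t=3,i=3, bit12=1)
  nb .#.##: next=.  (t=3,i=1, bit11=0)
  nb .#.#.: next=.  (t=0,i=7, bit10=0)
  nb .#..#: next=.  (t=0,i=4, bit9=0)
  nb .#...: next=#  (t=0,i=9, bit8=1)
  nb ..###: next=.  (t=2,i=6, bit7=0)
  nb ..##.: next=.  (t=1,i=5, bit6=0)
  nb ..#.#: next=#  (t=0,i=6, bit5=1)
  nb ..#..: next=.  (t=0,i=3, bit4=0)
  nb ...##: next=#  (t=3,i=8, bit3=1)
  nb ...#.: next=#  (t=0,i=2, bit2=1)
  nb ....#: next=#  (t=0,i=1, bit1=1)
  nb .....: next=#  (t=0,i=0, bit0=1)
  bits 11001110100101010011000100101111 = 3465883951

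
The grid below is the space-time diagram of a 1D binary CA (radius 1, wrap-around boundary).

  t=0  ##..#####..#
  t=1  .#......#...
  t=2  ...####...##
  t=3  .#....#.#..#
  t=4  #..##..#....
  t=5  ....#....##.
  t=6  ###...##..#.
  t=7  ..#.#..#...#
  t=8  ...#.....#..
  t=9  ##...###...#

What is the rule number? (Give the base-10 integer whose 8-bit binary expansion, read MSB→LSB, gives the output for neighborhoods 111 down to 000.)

97

  nb ###: next=.  (t=0,i=0, bit7=0)
  nb ##.: next=#  (t=0,i=1, bit6=1)
  nb #.#: next=#  (t=3,i=0, bit5=1)
  nb #..: next=.  (t=0,i=2, bit4=0)
  nb .##: next=.  (t=0,i=4, bit3=0)
  nb .#.: next=.  (t=1,i=1, bit2=0)
  nb ..#: next=.  (t=0,i=3, bit1=0)
  nb ...: next=#  (t=1,i=3, bit0=1)
  bits 01100001 = 97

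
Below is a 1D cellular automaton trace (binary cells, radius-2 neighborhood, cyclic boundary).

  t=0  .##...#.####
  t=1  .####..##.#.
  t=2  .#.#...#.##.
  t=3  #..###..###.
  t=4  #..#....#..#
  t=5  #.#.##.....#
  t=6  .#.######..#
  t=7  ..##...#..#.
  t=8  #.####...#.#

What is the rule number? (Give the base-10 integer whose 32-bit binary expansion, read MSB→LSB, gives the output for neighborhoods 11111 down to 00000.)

1171724737

  [31] ##### => .  t=6,i=5
  [30] ####. => #  t=0,i=10
  [29] ###.# => .  t=0,i=11
  [28] ###.. => .  t=1,i=4
  [27] ##.## => .  t=0,i=0
  [26] ##.#. => #  t=1,i=9
  [25] ##..# => .  t=1,i=5
  [24] ##... => #  t=0,i=3
  [23] #.### => #  t=0,i=8
  [22] #.##. => #  t=0,i=1
  [21] #.#.# => .  t=5,i=2
  [20] #.#.. => #  t=1,i=10
  [19] #..## => .  t=1,i=0
  [18] #..#. => #  t=2,i=0
  [17] #...# => #  t=0,i=4
  [16] #.... => #  t=4,i=5
  [15] .#### => .  t=0,i=9
  [14] .###. => .  t=3,i=4
  [13] .##.# => .  t=1,i=8
  [12] .##.. => #  t=0,i=2
  [11] .#.## => #  t=0,i=7
  [10] .#.#. => .  t=2,i=2
  [9] .#..# => .  t=1,i=11
  [8] .#... => #  t=2,i=4
  [7] ..### => #  t=1,i=1
  [6] ..##. => #  t=1,i=7
  [5] ..#.# => .  t=0,i=6
  [4] ..#.. => .  t=4,i=3
  [3] ...## => .  t=5,i=10
  [2] ...#. => .  t=0,i=5
  [1] ....# => .  t=4,i=6
  [0] ..... => #  t=5,i=8
  bits 01000101110101110001100111000001 = 1171724737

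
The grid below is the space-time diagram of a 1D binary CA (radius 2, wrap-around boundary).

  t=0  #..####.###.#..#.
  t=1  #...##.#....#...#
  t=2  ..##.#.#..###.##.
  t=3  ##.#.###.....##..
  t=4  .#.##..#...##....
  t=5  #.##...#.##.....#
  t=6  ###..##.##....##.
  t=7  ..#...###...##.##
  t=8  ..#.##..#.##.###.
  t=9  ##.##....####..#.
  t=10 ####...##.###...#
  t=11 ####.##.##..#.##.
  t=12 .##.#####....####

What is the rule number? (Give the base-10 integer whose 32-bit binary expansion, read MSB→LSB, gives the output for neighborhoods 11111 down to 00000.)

  nb #####: next=#  (t=10,i=1, bit31=1)
  nb ####.: next=#  (t=0,i=5, bit30=1)
  nb ###.#: next=.  (t=0,i=6, bit29=0)
  nb ###..: next=#  (t=3,i=7, bit28=1)
  nb ##.##: next=#  (t=0,i=7, bit27=1)
  nb ##.#.: next=.  (t=0,i=11, bit26=0)
  nb ##..#: next=.  (t=3,i=15, bit25=0)
  nb ##...: next=.  (t=1,i=1, bit24=0)
  nb #.###: next=.  (t=0,i=8, bit23=0)
  nb #.##.: next=#  (t=2,i=14, bit22=1)
  nb #.#.#: next=#  (t=2,i=5, bit21=1)
  nb #.#..: next=#  (t=0,i=0, bit20=1)
  nb #..##: next=.  (t=0,i=2, bit19=0)
  nb #..#.: next=.  (t=0,i=14, bit18=0)
  nb #...#: next=#  (t=1,i=2, bit17=1)
  nb #....: next=.  (t=1,i=9, bit16=0)
  nb .####: next=#  (t=0,i=4, bit15=1)
  nb .###.: next=.  (t=0,i=9, bit14=0)
  nb .##.#: next=#  (t=1,i=5, bit13=1)
  nb .##..: next=.  (t=1,i=0, bit12=0)
  nb .#.##: next=#  (t=3,i=4, bit11=1)
  nb .#.#.: next=#  (t=0,i=16, bit10=1)
  nb .#..#: next=.  (t=0,i=1, bit9=0)
  nb .#...: next=.  (t=1,i=8, bit8=0)
  nb ..###: next=.  (t=0,i=3, bit7=0)
  nb ..##.: next=.  (t=1,i=4, bit6=0)
  nb ..#.#: next=.  (t=0,i=15, bit5=0)
  nb ..#..: next=#  (t=1,i=12, bit4=1)
  nb ...##: next=#  (t=1,i=3, bit3=1)
  nb ...#.: next=#  (t=1,i=11, bit2=1)
  nb ....#: next=#  (t=1,i=10, bit1=1)
  nb .....: next=.  (t=3,i=10, bit0=0)
  bits 11011000011100101010110000011110 = 3631393822

3631393822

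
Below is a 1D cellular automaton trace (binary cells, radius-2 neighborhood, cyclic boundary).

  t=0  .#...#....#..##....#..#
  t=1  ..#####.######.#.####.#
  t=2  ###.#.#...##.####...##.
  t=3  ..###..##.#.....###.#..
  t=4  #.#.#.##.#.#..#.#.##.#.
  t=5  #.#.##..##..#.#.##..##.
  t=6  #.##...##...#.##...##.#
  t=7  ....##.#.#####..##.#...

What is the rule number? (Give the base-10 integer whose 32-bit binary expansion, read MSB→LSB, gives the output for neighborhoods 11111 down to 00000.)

  [31] ##### => #  t=1,i=4
  [30] ####. => .  t=1,i=5
  [29] ###.# => #  t=1,i=6
  [28] ###.. => #  t=2,i=16
  [27] ##.## => .  t=1,i=7
  [26] ##.#. => #  t=1,i=14
  [25] ##..# => .  t=3,i=5
  [24] ##... => #  t=0,i=15
  [23] #.### => .  t=1,i=8
  [22] #.##. => .  t=4,i=6
  [21] #.#.# => #  t=1,i=15
  [20] #.#.. => .  t=0,i=1
  [19] #..## => #  t=0,i=12
  [18] #..#. => .  t=0,i=21
  [17] #...# => #  t=0,i=3
  [16] #.... => .  t=0,i=7
  [15] .#### => .  t=1,i=3
  [14] .###. => .  t=2,i=1
  [13] .##.# => .  t=2,i=11
  [12] .##.. => .  t=0,i=14
  [11] .#.## => #  t=1,i=16
  [10] .#.#. => .  t=0,i=0
  [9] .#..# => #  t=0,i=11
  [8] .#... => #  t=0,i=2
  [7] ..### => #  t=1,i=2
  [6] ..##. => #  t=0,i=13
  [5] ..#.# => #  t=0,i=22
  [4] ..#.. => #  t=0,i=5
  [3] ...## => .  t=2,i=9
  [2] ...#. => #  t=0,i=4
  [1] ....# => #  t=0,i=8
  [0] ..... => .  t=3,i=13
  bits 10110101001010100000101111110110 = 3039431670

3039431670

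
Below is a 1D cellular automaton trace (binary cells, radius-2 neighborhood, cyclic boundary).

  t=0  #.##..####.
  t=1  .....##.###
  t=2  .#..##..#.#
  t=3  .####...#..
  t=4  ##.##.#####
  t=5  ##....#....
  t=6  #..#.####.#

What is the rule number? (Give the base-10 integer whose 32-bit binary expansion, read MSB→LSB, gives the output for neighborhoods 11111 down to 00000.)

1956316156

  ##### -> .   bit 31 = 0  t=4,i=8
  ####. -> #   bit 30 = 1  t=0,i=8
  ###.# -> #   bit 29 = 1  t=0,i=9
  ###.. -> #   bit 28 = 1  t=1,i=10
  ##.## -> .   bit 27 = 0  t=1,i=7
  ##.#. -> #   bit 26 = 1  t=0,i=10
  ##..# -> .   bit 25 = 0  t=0,i=4
  ##... -> .   bit 24 = 0  t=1,i=0
  #.### -> #   bit 23 = 1  t=1,i=8
  #.##. -> .   bit 22 = 0  t=0,i=2
  #.#.# -> .   bit 21 = 0  t=0,i=0
  #.#.. -> #   bit 20 = 1  t=2,i=1
  #..## -> #   bit 19 = 1  t=0,i=5
  #..#. -> .   bit 18 = 0  t=2,i=7
  #...# -> #   bit 17 = 1  t=3,i=6
  #.... -> #   bit 16 = 1  t=1,i=1
  .#### -> .   bit 15 = 0  t=0,i=7
  .###. -> .   bit 14 = 0  t=1,i=9
  .##.# -> .   bit 13 = 0  t=1,i=6
  .##.. -> .   bit 12 = 0  t=0,i=3
  .#.## -> .   bit 11 = 0  t=0,i=1
  .#.#. -> .   bit 10 = 0  t=2,i=0
  .#..# -> #   bit 9 = 1  t=2,i=2
  .#... -> #   bit 8 = 1  t=3,i=9
  ..### -> #   bit 7 = 1  t=0,i=6
  ..##. -> #   bit 6 = 1  t=1,i=5
  ..#.# -> #   bit 5 = 1  t=2,i=8
  ..#.. -> #   bit 4 = 1  t=3,i=8
  ...## -> #   bit 3 = 1  t=1,i=4
  ...#. -> #   bit 2 = 1  t=3,i=7
  ....# -> .   bit 1 = 0  t=1,i=3
  ..... -> .   bit 0 = 0  t=1,i=2
  bits 01110100100110110000001111111100 = 1956316156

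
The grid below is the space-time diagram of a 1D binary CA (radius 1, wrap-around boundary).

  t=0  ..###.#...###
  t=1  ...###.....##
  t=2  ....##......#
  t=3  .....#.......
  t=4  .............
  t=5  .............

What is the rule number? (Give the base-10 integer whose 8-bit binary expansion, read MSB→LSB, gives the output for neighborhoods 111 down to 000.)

  [7] ### => #  t=0,i=3
  [6] ##. => #  t=0,i=4
  [5] #.# => #  t=0,i=5
  [4] #.. => .  t=0,i=0
  [3] .## => .  t=0,i=2
  [2] .#. => .  t=0,i=6
  [1] ..# => .  t=0,i=1
  [0] ... => .  t=0,i=8
  bits 11100000 = 224

224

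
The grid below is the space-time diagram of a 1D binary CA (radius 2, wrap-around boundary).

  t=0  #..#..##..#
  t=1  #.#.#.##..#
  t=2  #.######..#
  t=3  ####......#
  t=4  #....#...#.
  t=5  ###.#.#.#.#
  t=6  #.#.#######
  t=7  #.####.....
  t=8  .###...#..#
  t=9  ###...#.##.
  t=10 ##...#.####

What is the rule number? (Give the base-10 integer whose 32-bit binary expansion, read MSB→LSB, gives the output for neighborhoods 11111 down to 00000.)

  #####|.  b31=0 t=2,i=4
  ####.|.  b30=0 t=2,i=6
  ###.#|#  b29=1 t=5,i=2
  ###..|.  b28=0 t=2,i=7
  ##.##|#  b27=1 t=2,i=1
  ##.#.|.  b26=0 t=1,i=1
  ##..#|.  b25=0 t=0,i=1
  ##...|.  b24=0 t=3,i=4
  #.###|#  b23=1 t=2,i=2
  #.##.|#  b22=1 t=1,i=6
  #.#.#|#  b21=1 t=1,i=2
  #.#..|#  b20=1 t=4,i=0
  #..##|.  b19=0 t=0,i=5
  #..#.|#  b18=1 t=0,i=2
  #...#|.  b17=0 t=4,i=7
  #....|#  b16=1 t=3,i=5
  .####|#  b15=1 t=2,i=3
  .###.|#  b14=1 t=8,i=2
  .##.#|#  b13=1 t=1,i=0
  .##..|#  b12=1 t=0,i=0
  .#.##|#  b11=1 t=1,i=5
  .#.#.|#  b10=1 t=1,i=3
  .#..#|#  b9=1 t=0,i=4
  .#...|#  b8=1 t=4,i=1
  ..###|.  b7=0 t=3,i=10
  ..##.|#  b6=1 t=0,i=6
  ..#.#|.  b5=0 t=4,i=9
  ..#..|.  b4=0 t=0,i=3
  ...##|#  b3=1 t=3,i=9
  ...#.|#  b2=1 t=4,i=4
  ....#|.  b1=0 t=3,i=8
  .....|.  b0=0 t=3,i=6
  bits 00101000111101011111111101001100 = 687210316

687210316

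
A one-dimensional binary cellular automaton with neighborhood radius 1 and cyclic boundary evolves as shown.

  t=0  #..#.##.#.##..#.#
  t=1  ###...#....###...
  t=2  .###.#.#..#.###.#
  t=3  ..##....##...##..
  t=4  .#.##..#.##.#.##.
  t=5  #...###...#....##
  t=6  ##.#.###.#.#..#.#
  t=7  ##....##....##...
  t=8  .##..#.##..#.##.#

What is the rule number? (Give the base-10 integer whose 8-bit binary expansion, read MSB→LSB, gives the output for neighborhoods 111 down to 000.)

210

  nb ###: next=#  (t=1,i=1, bit7=1)
  nb ##.: next=#  (t=0,i=0, bit6=1)
  nb #.#: next=.  (t=0,i=4, bit5=0)
  nb #..: next=#  (t=0,i=1, bit4=1)
  nb .##: next=.  (t=0,i=5, bit3=0)
  nb .#.: next=.  (t=0,i=3, bit2=0)
  nb ..#: next=#  (t=0,i=2, bit1=1)
  nb ...: next=.  (t=1,i=4, bit0=0)
  bits 11010010 = 210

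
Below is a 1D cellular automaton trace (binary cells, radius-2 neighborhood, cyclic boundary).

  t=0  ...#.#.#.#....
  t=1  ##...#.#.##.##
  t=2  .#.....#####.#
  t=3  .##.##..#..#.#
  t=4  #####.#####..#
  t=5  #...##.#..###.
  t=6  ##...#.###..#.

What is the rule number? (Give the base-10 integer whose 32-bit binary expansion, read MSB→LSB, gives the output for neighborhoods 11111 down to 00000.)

  #####|.  b31=0 t=2,i=9
  ####.|.  b30=0 t=1,i=0
  ###.#|#  b29=1 t=2,i=11
  ###..|#  b28=1 t=1,i=1
  ##.##|#  b27=1 t=1,i=11
  ##.#.|.  b26=0 t=2,i=12
  ##..#|#  b25=1 t=3,i=6
  ##...|.  b24=0 t=1,i=2
  #.###|.  b23=0 t=1,i=12
  #.##.|#  b22=1 t=1,i=9
  #.#.#|#  b21=1 t=0,i=5
  #.#..|#  b20=1 t=0,i=9
  #..##|#  b19=1 t=4,i=12
  #..#.|#  b18=1 t=3,i=7
  #...#|.  b17=0 t=1,i=3
  #....|.  b16=0 t=0,i=11
  .####|#  b15=1 t=1,i=13
  .###.|.  b14=0 t=5,i=11
  .##.#|#  b13=1 t=1,i=10
  .##..|.  b12=0 t=3,i=5
  .#.##|#  b11=1 t=1,i=8
  .#.#.|.  b10=0 t=0,i=4
  .#..#|#  b9=1 t=3,i=9
  .#...|#  b8=1 t=0,i=10
  ..###|.  b7=0 t=2,i=7
  ..##.|.  b6=0 t=5,i=4
  ..#.#|.  b5=0 t=0,i=3
  ..#..|#  b4=1 t=3,i=8
  ...##|.  b3=0 t=2,i=6
  ...#.|.  b2=0 t=0,i=2
  ....#|#  b1=1 t=0,i=1
  .....|#  b0=1 t=0,i=0
  bits 00111010011111001010101100010011 = 981248787

981248787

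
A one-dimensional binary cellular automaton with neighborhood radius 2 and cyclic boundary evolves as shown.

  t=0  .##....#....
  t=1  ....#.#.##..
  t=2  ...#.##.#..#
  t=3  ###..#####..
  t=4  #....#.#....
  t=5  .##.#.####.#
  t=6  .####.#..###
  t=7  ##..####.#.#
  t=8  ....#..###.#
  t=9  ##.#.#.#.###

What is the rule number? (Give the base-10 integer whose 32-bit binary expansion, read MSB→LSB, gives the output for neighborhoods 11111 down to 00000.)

2901616516

  [31] ##### => #  t=3,i=7
  [30] ####. => .  t=3,i=8
  [29] ###.# => #  t=5,i=9
  [28] ###.. => .  t=3,i=2
  [27] ##.## => #  t=6,i=0
  [26] ##.#. => #  t=2,i=7
  [25] ##..# => .  t=3,i=3
  [24] ##... => .  t=0,i=3
  [23] #.### => #  t=5,i=6
  [22] #.##. => #  t=1,i=8
  [21] #.#.# => #  t=1,i=6
  [20] #.#.. => #  t=2,i=8
  [19] #..## => .  t=3,i=4
  [18] #..#. => .  t=2,i=10
  [17] #...# => #  t=2,i=1
  [16] #.... => #  t=0,i=4
  [15] .#### => .  t=3,i=6
  [14] .###. => .  t=3,i=1
  [13] .##.# => #  t=2,i=6
  [12] .##.. => .  t=0,i=2
  [11] .#.## => .  t=1,i=7
  [10] .#.#. => #  t=1,i=5
  [9] .#..# => #  t=2,i=9
  [8] .#... => #  t=0,i=8
  [7] ..### => #  t=3,i=0
  [6] ..##. => .  t=0,i=1
  [5] ..#.# => .  t=1,i=4
  [4] ..#.. => .  t=0,i=7
  [3] ...## => .  t=0,i=0
  [2] ...#. => #  t=0,i=6
  [1] ....# => .  t=0,i=5
  [0] ..... => .  t=0,i=10
  bits 10101100111100110010011110000100 = 2901616516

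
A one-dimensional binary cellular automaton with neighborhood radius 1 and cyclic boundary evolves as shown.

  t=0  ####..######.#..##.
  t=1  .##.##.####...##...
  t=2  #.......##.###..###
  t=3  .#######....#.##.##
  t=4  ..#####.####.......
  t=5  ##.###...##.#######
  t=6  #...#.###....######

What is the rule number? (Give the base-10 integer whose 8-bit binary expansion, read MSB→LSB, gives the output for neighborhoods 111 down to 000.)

147

  ###|#  b7=1 t=0,i=1
  ##.|.  b6=0 t=0,i=3
  #.#|.  b5=0 t=0,i=12
  #..|#  b4=1 t=0,i=4
  .##|.  b3=0 t=0,i=0
  .#.|.  b2=0 t=0,i=13
  ..#|#  b1=1 t=0,i=5
  ...|#  b0=1 t=1,i=12
  bits 10010011 = 147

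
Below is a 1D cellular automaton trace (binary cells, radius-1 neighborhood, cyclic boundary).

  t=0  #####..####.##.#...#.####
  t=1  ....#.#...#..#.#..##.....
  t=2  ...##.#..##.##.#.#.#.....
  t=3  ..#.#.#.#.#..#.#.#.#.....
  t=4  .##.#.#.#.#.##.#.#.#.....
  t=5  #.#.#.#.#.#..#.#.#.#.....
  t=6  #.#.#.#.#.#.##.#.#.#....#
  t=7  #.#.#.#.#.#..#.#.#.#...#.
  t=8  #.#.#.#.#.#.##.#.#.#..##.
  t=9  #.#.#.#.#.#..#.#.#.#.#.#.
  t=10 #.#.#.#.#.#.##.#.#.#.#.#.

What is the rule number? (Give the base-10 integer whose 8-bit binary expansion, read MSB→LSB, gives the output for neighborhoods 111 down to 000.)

  nb ###: next=.  (t=0,i=0, bit7=0)
  nb ##.: next=#  (t=0,i=4, bit6=1)
  nb #.#: next=.  (t=0,i=11, bit5=0)
  nb #..: next=.  (t=0,i=5, bit4=0)
  nb .##: next=.  (t=0,i=7, bit3=0)
  nb .#.: next=#  (t=0,i=15, bit2=1)
  nb ..#: next=#  (t=0,i=6, bit1=1)
  nb ...: next=.  (t=0,i=17, bit0=0)
  bits 01000110 = 70

70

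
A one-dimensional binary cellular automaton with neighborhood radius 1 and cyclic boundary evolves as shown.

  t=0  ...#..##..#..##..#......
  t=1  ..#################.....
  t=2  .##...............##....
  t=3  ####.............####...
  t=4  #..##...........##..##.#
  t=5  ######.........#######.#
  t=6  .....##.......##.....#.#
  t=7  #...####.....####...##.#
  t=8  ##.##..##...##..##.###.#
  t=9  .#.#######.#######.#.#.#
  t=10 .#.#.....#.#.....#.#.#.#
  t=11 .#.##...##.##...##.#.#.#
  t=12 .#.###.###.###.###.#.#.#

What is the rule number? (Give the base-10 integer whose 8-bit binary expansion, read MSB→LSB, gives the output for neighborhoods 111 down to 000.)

  [7] ### => .  t=1,i=3
  [6] ##. => #  t=0,i=7
  [5] #.# => .  t=4,i=22
  [4] #.. => #  t=0,i=4
  [3] .## => #  t=0,i=6
  [2] .#. => #  t=0,i=3
  [1] ..# => #  t=0,i=2
  [0] ... => .  t=0,i=0
  bits 01011110 = 94

94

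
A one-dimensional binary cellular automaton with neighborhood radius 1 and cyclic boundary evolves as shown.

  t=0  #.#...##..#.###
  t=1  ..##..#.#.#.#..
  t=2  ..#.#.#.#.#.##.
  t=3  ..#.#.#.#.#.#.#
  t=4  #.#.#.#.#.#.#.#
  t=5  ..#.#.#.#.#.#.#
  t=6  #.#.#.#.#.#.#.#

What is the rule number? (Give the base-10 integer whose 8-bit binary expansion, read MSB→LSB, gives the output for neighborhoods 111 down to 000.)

28

  [7] ### => .  t=0,i=13
  [6] ##. => .  t=0,i=0
  [5] #.# => .  t=0,i=1
  [4] #.. => #  t=0,i=3
  [3] .## => #  t=0,i=6
  [2] .#. => #  t=0,i=2
  [1] ..# => .  t=0,i=5
  [0] ... => .  t=0,i=4
  bits 00011100 = 28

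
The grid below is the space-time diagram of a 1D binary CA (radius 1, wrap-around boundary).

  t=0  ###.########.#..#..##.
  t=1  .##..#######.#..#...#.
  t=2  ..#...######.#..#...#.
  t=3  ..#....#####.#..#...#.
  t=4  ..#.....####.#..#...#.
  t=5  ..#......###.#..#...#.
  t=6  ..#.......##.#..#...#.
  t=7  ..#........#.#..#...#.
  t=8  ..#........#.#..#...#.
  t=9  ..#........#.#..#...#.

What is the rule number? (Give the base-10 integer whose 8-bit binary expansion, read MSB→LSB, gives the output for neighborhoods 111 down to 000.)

196

  [7] ### => #  t=0,i=1
  [6] ##. => #  t=0,i=2
  [5] #.# => .  t=0,i=3
  [4] #.. => .  t=0,i=14
  [3] .## => .  t=0,i=0
  [2] .#. => #  t=0,i=13
  [1] ..# => .  t=0,i=15
  [0] ... => .  t=1,i=18
  bits 11000100 = 196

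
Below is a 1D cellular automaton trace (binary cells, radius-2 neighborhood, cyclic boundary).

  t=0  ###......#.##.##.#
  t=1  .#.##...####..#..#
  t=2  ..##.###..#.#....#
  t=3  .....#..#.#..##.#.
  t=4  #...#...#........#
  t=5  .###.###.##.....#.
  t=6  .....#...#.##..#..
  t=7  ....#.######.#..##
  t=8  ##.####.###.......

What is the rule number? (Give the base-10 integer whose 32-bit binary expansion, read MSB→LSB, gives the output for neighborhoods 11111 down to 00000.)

3284338988

  [31] ##### => #  t=7,i=8
  [30] ####. => #  t=0,i=1
  [29] ###.# => .  t=5,i=3
  [28] ###.. => .  t=0,i=2
  [27] ##.## => .  t=0,i=13
  [26] ##.#. => .  t=3,i=15
  [25] ##..# => #  t=1,i=12
  [24] ##... => #  t=0,i=3
  [23] #.### => #  t=0,i=17
  [22] #.##. => #  t=0,i=11
  [21] #.#.# => .  t=1,i=1
  [20] #.#.. => .  t=2,i=12
  [19] #..## => .  t=2,i=1
  [18] #..#. => .  t=1,i=13
  [17] #...# => #  t=1,i=6
  [16] #.... => #  t=0,i=4
  [15] .#### => .  t=0,i=0
  [14] .###. => .  t=2,i=6
  [13] .##.# => .  t=0,i=12
  [12] .##.. => .  t=1,i=4
  [11] .#.## => #  t=0,i=10
  [10] .#.#. => .  t=1,i=0
  [9] .#..# => .  t=1,i=15
  [8] .#... => #  t=2,i=13
  [7] ..### => .  t=1,i=8
  [6] ..##. => .  t=2,i=2
  [5] ..#.# => #  t=0,i=9
  [4] ..#.. => .  t=1,i=14
  [3] ...## => #  t=1,i=7
  [2] ...#. => #  t=0,i=8
  [1] ....# => .  t=0,i=7
  [0] ..... => .  t=0,i=5
  bits 11000011110000110000100100101100 = 3284338988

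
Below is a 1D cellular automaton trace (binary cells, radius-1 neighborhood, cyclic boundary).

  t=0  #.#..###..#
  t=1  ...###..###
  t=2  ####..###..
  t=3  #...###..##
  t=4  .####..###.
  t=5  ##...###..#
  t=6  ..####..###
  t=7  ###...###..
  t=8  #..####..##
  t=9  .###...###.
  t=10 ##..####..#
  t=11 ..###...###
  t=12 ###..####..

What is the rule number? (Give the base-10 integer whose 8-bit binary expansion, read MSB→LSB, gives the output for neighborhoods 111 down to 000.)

27

  nb ###: next=.  (t=0,i=6, bit7=0)
  nb ##.: next=.  (t=0,i=0, bit6=0)
  nb #.#: next=.  (t=0,i=1, bit5=0)
  nb #..: next=#  (t=0,i=3, bit4=1)
  nb .##: next=#  (t=0,i=5, bit3=1)
  nb .#.: next=.  (t=0,i=2, bit2=0)
  nb ..#: next=#  (t=0,i=4, bit1=1)
  nb ...: next=#  (t=1,i=1, bit0=1)
  bits 00011011 = 27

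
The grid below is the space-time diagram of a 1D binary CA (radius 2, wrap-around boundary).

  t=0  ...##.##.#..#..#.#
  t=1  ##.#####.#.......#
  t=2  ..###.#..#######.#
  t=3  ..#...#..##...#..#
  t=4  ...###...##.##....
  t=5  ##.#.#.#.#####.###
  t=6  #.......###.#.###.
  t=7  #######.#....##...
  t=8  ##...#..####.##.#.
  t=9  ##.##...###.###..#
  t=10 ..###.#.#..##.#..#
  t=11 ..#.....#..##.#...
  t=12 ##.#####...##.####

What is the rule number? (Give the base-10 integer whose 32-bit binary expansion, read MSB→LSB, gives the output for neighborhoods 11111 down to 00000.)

1490270663

  ##### -> .   bit 31 = 0  t=1,i=5
  ####. -> #   bit 30 = 1  t=1,i=6
  ###.# -> .   bit 29 = 0  t=1,i=1
  ###.. -> #   bit 28 = 1  t=4,i=5
  ##.## -> #   bit 27 = 1  t=0,i=5
  ##.#. -> .   bit 26 = 0  t=0,i=8
  ##..# -> .   bit 25 = 0  t=9,i=15
  ##... -> .   bit 24 = 0  t=3,i=11
  #.### -> #   bit 23 = 1  t=1,i=3
  #.##. -> #   bit 22 = 1  t=0,i=6
  #.#.# -> .   bit 21 = 0  t=5,i=3
  #.#.. -> #   bit 20 = 1  t=0,i=9
  #..## -> .   bit 19 = 0  t=2,i=1
  #..#. -> .   bit 18 = 0  t=0,i=11
  #...# -> #   bit 17 = 1  t=0,i=1
  #.... -> #   bit 16 = 1  t=1,i=11
  .#### -> #   bit 15 = 1  t=1,i=4
  .###. -> .   bit 14 = 0  t=1,i=0
  .##.# -> #   bit 13 = 1  t=0,i=4
  .##.. -> #   bit 12 = 1  t=3,i=10
  .#.## -> #   bit 11 = 1  t=5,i=8
  .#.#. -> .   bit 10 = 0  t=0,i=16
  .#..# -> .   bit 9 = 0  t=0,i=10
  .#... -> #   bit 8 = 1  t=0,i=0
  ..### -> #   bit 7 = 1  t=1,i=17
  ..##. -> #   bit 6 = 1  t=0,i=3
  ..#.# -> .   bit 5 = 0  t=0,i=15
  ..#.. -> .   bit 4 = 0  t=0,i=12
  ...## -> .   bit 3 = 0  t=0,i=2
  ...#. -> #   bit 2 = 1  t=3,i=5
  ....# -> #   bit 1 = 1  t=1,i=15
  ..... -> #   bit 0 = 1  t=1,i=12
  bits 01011000110100111011100111000111 = 1490270663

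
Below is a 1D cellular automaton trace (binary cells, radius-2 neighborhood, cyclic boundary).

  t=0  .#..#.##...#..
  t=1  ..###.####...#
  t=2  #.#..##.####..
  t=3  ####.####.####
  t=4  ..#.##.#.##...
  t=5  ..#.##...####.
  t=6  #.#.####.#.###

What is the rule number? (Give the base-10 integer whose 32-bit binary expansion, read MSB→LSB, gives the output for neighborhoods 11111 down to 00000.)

1540830944

  ##### -> .   bit 31 = 0  t=3,i=0
  ####. -> #   bit 30 = 1  t=1,i=8
  ###.# -> .   bit 29 = 0  t=1,i=4
  ###.. -> #   bit 28 = 1  t=1,i=9
  ##.## -> #   bit 27 = 1  t=1,i=5
  ##.#. -> .   bit 26 = 0  t=4,i=6
  ##..# -> #   bit 25 = 1  t=2,i=12
  ##... -> #   bit 24 = 1  t=0,i=8
  #.### -> #   bit 23 = 1  t=1,i=6
  #.##. -> #   bit 22 = 1  t=0,i=6
  #.#.# -> .   bit 21 = 0  t=4,i=7
  #.#.. -> #   bit 20 = 1  t=2,i=2
  #..## -> .   bit 19 = 0  t=1,i=1
  #..#. -> #   bit 18 = 1  t=0,i=3
  #...# -> #   bit 17 = 1  t=0,i=9
  #.... -> #   bit 16 = 1  t=4,i=12
  .#### -> .   bit 15 = 0  t=1,i=7
  .###. -> .   bit 14 = 0  t=1,i=3
  .##.# -> #   bit 13 = 1  t=2,i=6
  .##.. -> #   bit 12 = 1  t=0,i=7
  .#.## -> .   bit 11 = 0  t=0,i=5
  .#.#. -> #   bit 10 = 1  t=2,i=1
  .#..# -> #   bit 9 = 1  t=0,i=2
  .#... -> .   bit 8 = 0  t=0,i=12
  ..### -> #   bit 7 = 1  t=1,i=2
  ..##. -> #   bit 6 = 1  t=2,i=5
  ..#.# -> #   bit 5 = 1  t=0,i=4
  ..#.. -> .   bit 4 = 0  t=0,i=1
  ...## -> .   bit 3 = 0  t=5,i=8
  ...#. -> .   bit 2 = 0  t=0,i=0
  ....# -> .   bit 1 = 0  t=4,i=0
  ..... -> .   bit 0 = 0  t=4,i=13
  bits 01011011110101110011011011100000 = 1540830944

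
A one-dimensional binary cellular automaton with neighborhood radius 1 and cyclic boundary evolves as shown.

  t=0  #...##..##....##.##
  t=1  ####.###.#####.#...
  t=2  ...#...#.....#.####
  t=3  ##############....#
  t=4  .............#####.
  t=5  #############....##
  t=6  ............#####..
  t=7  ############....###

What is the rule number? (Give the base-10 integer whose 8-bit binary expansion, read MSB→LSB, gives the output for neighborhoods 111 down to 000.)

  nb ###: next=.  (t=0,i=18, bit7=0)
  nb ##.: next=#  (t=0,i=0, bit6=1)
  nb #.#: next=.  (t=0,i=16, bit5=0)
  nb #..: next=#  (t=0,i=1, bit4=1)
  nb .##: next=.  (t=0,i=4, bit3=0)
  nb .#.: next=#  (t=1,i=15, bit2=1)
  nb ..#: next=#  (t=0,i=3, bit1=1)
  nb ...: next=#  (t=0,i=2, bit0=1)
  bits 01010111 = 87

87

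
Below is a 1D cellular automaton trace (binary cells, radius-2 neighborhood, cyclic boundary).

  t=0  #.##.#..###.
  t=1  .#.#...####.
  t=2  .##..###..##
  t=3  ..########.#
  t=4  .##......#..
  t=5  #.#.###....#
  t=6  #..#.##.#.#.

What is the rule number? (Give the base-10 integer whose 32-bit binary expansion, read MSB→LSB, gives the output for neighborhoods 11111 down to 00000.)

839613609

  [31] ##### => .  t=3,i=4
  [30] ####. => .  t=1,i=9
  [29] ###.# => #  t=0,i=10
  [28] ###.. => #  t=1,i=10
  [27] ##.## => .  t=2,i=0
  [26] ##.#. => .  t=0,i=4
  [25] ##..# => #  t=1,i=11
  [24] ##... => .  t=4,i=3
  [23] #.### => .  t=5,i=4
  [22] #.##. => .  t=0,i=2
  [21] #.#.# => .  t=0,i=0
  [20] #.#.. => .  t=0,i=5
  [19] #..## => #  t=0,i=7
  [18] #..#. => .  t=1,i=0
  [17] #...# => #  t=1,i=5
  [16] #.... => #  t=4,i=4
  [15] .#### => .  t=1,i=8
  [14] .###. => #  t=0,i=9
  [13] .##.# => #  t=0,i=3
  [12] .##.. => #  t=2,i=2
  [11] .#.## => #  t=0,i=1
  [10] .#.#. => #  t=1,i=2
  [9] .#..# => .  t=0,i=6
  [8] .#... => .  t=1,i=4
  [7] ..### => #  t=0,i=8
  [6] ..##. => .  t=2,i=10
  [5] ..#.# => #  t=1,i=1
  [4] ..#.. => .  t=4,i=9
  [3] ...## => #  t=1,i=6
  [2] ...#. => .  t=4,i=8
  [1] ....# => .  t=4,i=7
  [0] ..... => #  t=4,i=5
  bits 00110010000010110111110010101001 = 839613609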